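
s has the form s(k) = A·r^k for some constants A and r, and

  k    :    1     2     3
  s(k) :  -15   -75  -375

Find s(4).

-1875

Consecutive ratio: -75/(-15) = 5, and -375/(-75) = 5, so r = 5.
Then A·5^1 = -15 gives A = -3, and s(k) = -3·5^k.
s(4) = -3·5^4 = -1875.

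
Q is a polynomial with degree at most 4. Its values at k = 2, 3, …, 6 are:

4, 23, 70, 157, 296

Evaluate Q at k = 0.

First differences: 19, 47, 87, 139. Second differences: 28, 40, 52. Third differences: 12, 12.
Level-3 differences are constant, so Q has degree 3.
Fitting a degree-3 polynomial gives Q(k) = 2k³ - 4k² + k + 2.
Then Q(0) = 2.

2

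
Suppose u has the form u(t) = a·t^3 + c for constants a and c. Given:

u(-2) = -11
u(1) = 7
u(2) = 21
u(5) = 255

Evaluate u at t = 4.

From u(-2) = -11 and u(1) = 7: -8a + c = -11 and 1a + c = 7.
Subtracting: 9a = 18, so a = 2; then c = -11 − 2·(-8) = 5.
So u(t) = 2t³ + 5, and u(4) = 133.

133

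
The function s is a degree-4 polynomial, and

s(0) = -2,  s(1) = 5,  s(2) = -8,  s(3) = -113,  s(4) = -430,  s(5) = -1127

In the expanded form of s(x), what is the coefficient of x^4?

First differences: 7, -13, -105, -317, -697. Second differences: -20, -92, -212, -380. Third differences: -72, -120, -168. Fourth differences: -48, -48.
Level-4 differences are constant, so s has degree 4.
Fitting a degree-4 polynomial gives s(x) = -2x^4 + 4x² + 5x - 2.
The coefficient of x^4 is -2.

-2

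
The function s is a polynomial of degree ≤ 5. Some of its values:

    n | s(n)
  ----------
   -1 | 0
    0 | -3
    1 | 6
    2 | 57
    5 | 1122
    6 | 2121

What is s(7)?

Write s(n) = an^5 + bn^4 + cn³ + dn² + en + p; the 6 given values yield a linear system in the 6 coefficients.
Solving, the leading coefficient vanishes, and s(n) = n^4 + 3n³ + 5n² - 3.
Then s(7) = 3672.

3672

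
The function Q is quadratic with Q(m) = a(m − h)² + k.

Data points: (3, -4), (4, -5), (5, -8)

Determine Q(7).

First differences -1, -3; second difference -2 = 2a, so a = -1.
Expanding, the m-coefficient is −2ah = 2h; matching it to the data gives h = 3, and then k = -4.
So Q(m) = -1(m − 3)² − 4.
Q(7) = -1·4² − 4 = -20.

-20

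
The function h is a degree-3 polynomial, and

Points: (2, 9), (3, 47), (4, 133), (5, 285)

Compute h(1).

Write h(t) = at³ + bt² + ct + d; the 4 given values yield a linear system in the 4 coefficients.
Solving, h(t) = 3t³ - 3t² - 4t + 5.
Then h(1) = 1.

1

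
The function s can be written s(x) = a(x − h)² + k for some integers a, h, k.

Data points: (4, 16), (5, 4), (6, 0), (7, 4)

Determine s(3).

36

First differences -12, -4, 4; second difference 8 = 2a, so a = 4.
Expanding, the x-coefficient is −2ah = -8h; matching it to the data gives h = 6, and then k = 0.
So s(x) = 4(x − 6)² + 0.
s(3) = 4·(-3)² + 0 = 36.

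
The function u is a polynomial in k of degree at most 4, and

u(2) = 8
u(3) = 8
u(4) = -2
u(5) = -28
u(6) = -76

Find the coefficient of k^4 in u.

0

First differences: 0, -10, -26, -48. Second differences: -10, -16, -22. Third differences: -6, -6.
Level-3 differences are constant, so u has degree 3.
Fitting a degree-3 polynomial gives u(k) = -k³ + 4k² - k + 2.
The coefficient of k^4 is 0.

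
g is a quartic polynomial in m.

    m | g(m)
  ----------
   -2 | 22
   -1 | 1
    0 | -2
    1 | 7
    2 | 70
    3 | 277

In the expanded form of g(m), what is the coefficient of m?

0

Write g(m) = am^4 + bm³ + cm² + dm + e; the 6 given values yield a linear system in the 5 coefficients.
Solving, g(m) = 2m^4 + 3m³ + 4m² - 2.
The coefficient of m is 0.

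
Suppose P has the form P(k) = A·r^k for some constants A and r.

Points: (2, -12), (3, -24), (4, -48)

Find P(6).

Consecutive ratio: -24/(-12) = 2, and -48/(-24) = 2, so r = 2.
Then A·2^2 = -12 gives A = -3, and P(k) = -3·2^k.
P(6) = -3·2^6 = -192.

-192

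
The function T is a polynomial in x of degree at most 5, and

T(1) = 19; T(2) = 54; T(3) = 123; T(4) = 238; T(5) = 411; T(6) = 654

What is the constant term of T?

First differences: 35, 69, 115, 173, 243. Second differences: 34, 46, 58, 70. Third differences: 12, 12, 12.
Level-3 differences are constant, so T has degree 3.
Fitting a degree-3 polynomial gives T(x) = 2x³ + 5x² + 6x + 6.
The constant term is T(0) = 6.

6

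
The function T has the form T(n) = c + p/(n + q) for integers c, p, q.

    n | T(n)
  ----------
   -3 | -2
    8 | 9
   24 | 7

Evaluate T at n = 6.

10

(T(n) − c)(n + q) = p for each data point; the three points give a linear system in c and q, then p follows.
Solving: c = 6, q = 0, p = 24, so T(n) = 6 + 24/(n + 0).
Then T(6) = 6 + 24/6 = 10.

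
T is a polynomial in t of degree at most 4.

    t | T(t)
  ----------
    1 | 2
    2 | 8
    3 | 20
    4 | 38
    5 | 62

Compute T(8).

170

First differences: 6, 12, 18, 24. Second differences: 6, 6, 6.
Level-2 differences are constant, so T has degree 2.
Fitting a degree-2 polynomial gives T(t) = 3t² - 3t + 2.
Then T(8) = 170.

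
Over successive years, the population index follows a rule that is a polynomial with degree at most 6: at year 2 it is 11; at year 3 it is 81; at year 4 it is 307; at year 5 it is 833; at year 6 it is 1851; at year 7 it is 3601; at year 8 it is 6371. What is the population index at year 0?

3

Write the value at t as g(t).
First differences: 70, 226, 526, 1018, 1750, 2770. Second differences: 156, 300, 492, 732, 1020. Third differences: 144, 192, 240, 288. Fourth differences: 48, 48, 48.
Level-4 differences are constant, so g has degree 4.
Fitting a degree-4 polynomial gives g(t) = 2t^4 - 4t³ + 4t² - 4t + 3.
Then g(0) = 3.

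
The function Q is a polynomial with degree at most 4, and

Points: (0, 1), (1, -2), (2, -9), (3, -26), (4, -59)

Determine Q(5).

Write Q(t) = at^4 + bt³ + ct² + dt + e; the 5 given values yield a linear system in the 5 coefficients.
Solving, the leading coefficient vanishes, and Q(t) = -t³ + t² - 3t + 1.
Then Q(5) = -114.

-114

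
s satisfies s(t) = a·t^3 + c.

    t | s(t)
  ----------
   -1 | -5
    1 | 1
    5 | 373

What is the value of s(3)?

79

From s(-1) = -5 and s(1) = 1: -1a + c = -5 and 1a + c = 1.
Subtracting: 2a = 6, so a = 3; then c = -5 − 3·(-1) = -2.
So s(t) = 3t³ − 2, and s(3) = 79.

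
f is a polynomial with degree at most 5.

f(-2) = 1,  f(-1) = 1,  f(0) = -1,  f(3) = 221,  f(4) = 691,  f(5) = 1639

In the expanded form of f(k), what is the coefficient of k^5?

Write f(k) = ak^5 + bk^4 + ck³ + dk² + ek + p; the 6 given values yield a linear system in the 6 coefficients.
Solving, the leading coefficient vanishes, and f(k) = 2k^4 + 4k³ - 3k² - 7k - 1.
The coefficient of k^5 is 0.

0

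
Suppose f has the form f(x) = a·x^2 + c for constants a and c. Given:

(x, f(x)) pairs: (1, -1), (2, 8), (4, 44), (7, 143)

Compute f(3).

23

From f(1) = -1 and f(2) = 8: 1a + c = -1 and 4a + c = 8.
Subtracting: 3a = 9, so a = 3; then c = -1 − 3·1 = -4.
So f(x) = 3x² − 4, and f(3) = 23.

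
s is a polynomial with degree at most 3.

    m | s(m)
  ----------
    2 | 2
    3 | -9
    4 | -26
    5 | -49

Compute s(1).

First differences: -11, -17, -23. Second differences: -6, -6.
Level-2 differences are constant, so s has degree 2.
Fitting a degree-2 polynomial gives s(m) = -3m² + 4m + 6.
Then s(1) = 7.

7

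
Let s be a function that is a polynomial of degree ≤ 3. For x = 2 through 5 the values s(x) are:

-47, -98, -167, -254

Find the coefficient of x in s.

-6

First differences: -51, -69, -87. Second differences: -18, -18.
Level-2 differences are constant, so s has degree 2.
Fitting a degree-2 polynomial gives s(x) = -9x² - 6x + 1.
The coefficient of x is -6.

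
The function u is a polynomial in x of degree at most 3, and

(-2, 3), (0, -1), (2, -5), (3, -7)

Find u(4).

Write u(x) = ax³ + bx² + cx + d; the 4 given values yield a linear system in the 4 coefficients.
Solving, the top 2 coefficients vanish, and u(x) = -2x - 1.
Then u(4) = -9.

-9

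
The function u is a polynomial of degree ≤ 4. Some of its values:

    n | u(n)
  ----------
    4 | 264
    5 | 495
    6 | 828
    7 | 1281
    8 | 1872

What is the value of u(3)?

117

First differences: 231, 333, 453, 591. Second differences: 102, 120, 138. Third differences: 18, 18.
Level-3 differences are constant, so u has degree 3.
Fitting a degree-3 polynomial gives u(n) = 3n³ + 6n² - 6n.
Then u(3) = 117.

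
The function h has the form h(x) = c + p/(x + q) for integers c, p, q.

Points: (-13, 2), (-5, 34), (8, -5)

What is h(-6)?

16

(h(x) − c)(x + q) = p for each data point; the three points give a linear system in c and q, then p follows.
Solving: c = -2, q = 4, p = -36, so h(x) = -2 − 36/(x + 4).
Then h(-6) = -2 − 36/(-2) = 16.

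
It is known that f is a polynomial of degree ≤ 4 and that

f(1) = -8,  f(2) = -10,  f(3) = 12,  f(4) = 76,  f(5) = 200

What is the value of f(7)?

700

First differences: -2, 22, 64, 124. Second differences: 24, 42, 60. Third differences: 18, 18.
Level-3 differences are constant, so f has degree 3.
Fitting a degree-3 polynomial gives f(x) = 3x³ - 6x² - 5x.
Then f(7) = 700.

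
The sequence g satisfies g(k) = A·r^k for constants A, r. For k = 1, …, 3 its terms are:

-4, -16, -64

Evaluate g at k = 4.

Consecutive ratio: -16/(-4) = 4, and -64/(-16) = 4, so r = 4.
Then A·4^1 = -4 gives A = -1, and g(k) = -1·4^k.
g(4) = -1·4^4 = -256.

-256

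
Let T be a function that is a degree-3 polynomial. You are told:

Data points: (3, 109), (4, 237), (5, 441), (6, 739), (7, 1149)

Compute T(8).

1689

First differences: 128, 204, 298, 410. Second differences: 76, 94, 112. Third differences: 18, 18.
Level-3 differences are constant, so T has degree 3.
Extending the table by one column gives the next first difference 540, so T(8) = 1149 + 540 = 1689.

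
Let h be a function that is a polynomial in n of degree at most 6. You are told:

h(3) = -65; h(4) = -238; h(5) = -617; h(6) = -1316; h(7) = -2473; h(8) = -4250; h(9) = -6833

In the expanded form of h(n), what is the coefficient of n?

First differences: -173, -379, -699, -1157, -1777, -2583. Second differences: -206, -320, -458, -620, -806. Third differences: -114, -138, -162, -186. Fourth differences: -24, -24, -24.
Level-4 differences are constant, so h has degree 4.
Fitting a degree-4 polynomial gives h(n) = -n^4 - n³ + 6n² - 3n - 2.
The coefficient of n is -3.

-3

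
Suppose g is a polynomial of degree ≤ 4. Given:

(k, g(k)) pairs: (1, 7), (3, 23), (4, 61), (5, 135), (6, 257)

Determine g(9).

1031

Write g(k) = ak^4 + bk³ + ck² + dk + e; the 5 given values yield a linear system in the 5 coefficients.
Solving, the leading coefficient vanishes, and g(k) = 2k³ - 6k² + 6k + 5.
Then g(9) = 1031.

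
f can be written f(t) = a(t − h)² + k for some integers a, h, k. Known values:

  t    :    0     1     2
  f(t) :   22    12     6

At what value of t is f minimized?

First differences -10, -6; second difference 4 = 2a, so a = 2.
Expanding, the t-coefficient is −2ah = -4h; matching it to the data gives h = 3, and then k = 4.
So f(t) = 2(t − 3)² + 4.
Hence h = 3.

3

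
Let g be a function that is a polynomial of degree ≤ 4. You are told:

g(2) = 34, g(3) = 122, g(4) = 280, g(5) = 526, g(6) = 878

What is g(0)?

-4

First differences: 88, 158, 246, 352. Second differences: 70, 88, 106. Third differences: 18, 18.
Level-3 differences are constant, so g has degree 3.
Fitting a degree-3 polynomial gives g(t) = 3t³ + 8t² - 9t - 4.
The constant term is g(0) = -4.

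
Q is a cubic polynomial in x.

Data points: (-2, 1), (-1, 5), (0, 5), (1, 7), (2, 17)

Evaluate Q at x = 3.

41

Write Q(x) = ax³ + bx² + cx + d; the 5 given values yield a linear system in the 4 coefficients.
Solving, Q(x) = x³ + x² + 5.
Then Q(3) = 41.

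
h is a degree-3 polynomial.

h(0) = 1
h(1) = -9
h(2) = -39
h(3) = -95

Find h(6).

Write h(n) = an³ + bn² + cn + d; the 4 given values yield a linear system in the 4 coefficients.
Solving, h(n) = -n³ - 7n² - 2n + 1.
Then h(6) = -479.

-479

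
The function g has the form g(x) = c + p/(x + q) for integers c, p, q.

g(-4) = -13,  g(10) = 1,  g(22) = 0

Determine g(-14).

(g(x) − c)(x + q) = p for each data point; the three points give a linear system in c and q, then p follows.
Solving: c = -1, q = 2, p = 24, so g(x) = -1 + 24/(x + 2).
Then g(-14) = -1 + 24/(-12) = -3.

-3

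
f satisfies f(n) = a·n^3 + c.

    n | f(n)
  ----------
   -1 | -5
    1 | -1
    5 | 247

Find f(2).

From f(-1) = -5 and f(1) = -1: -1a + c = -5 and 1a + c = -1.
Subtracting: 2a = 4, so a = 2; then c = -5 − 2·(-1) = -3.
So f(n) = 2n³ − 3, and f(2) = 13.

13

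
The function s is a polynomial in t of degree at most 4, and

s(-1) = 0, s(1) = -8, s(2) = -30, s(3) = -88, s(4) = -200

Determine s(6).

-658

Write s(t) = at^4 + bt³ + ct² + dt + e; the 5 given values yield a linear system in the 5 coefficients.
Solving, the leading coefficient vanishes, and s(t) = -3t³ - t - 4.
Then s(6) = -658.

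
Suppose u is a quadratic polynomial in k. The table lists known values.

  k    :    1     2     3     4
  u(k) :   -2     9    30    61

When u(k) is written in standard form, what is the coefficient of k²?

Write u(k) = ak² + bk + c; the 4 given values yield a linear system in the 3 coefficients.
Solving, u(k) = 5k² - 4k - 3.
The coefficient of k² is 5.

5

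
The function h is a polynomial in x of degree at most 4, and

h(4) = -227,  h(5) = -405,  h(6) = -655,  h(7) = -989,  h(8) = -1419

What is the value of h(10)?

-2615

First differences: -178, -250, -334, -430. Second differences: -72, -84, -96. Third differences: -12, -12.
Level-3 differences are constant, so h has degree 3.
Fitting a degree-3 polynomial gives h(x) = -2x³ - 6x² - 2x + 5.
Then h(10) = -2615.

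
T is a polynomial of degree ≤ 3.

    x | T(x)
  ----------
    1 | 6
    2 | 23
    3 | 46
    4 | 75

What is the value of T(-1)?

-10

Write T(x) = ax³ + bx² + cx + d; the 4 given values yield a linear system in the 4 coefficients.
Solving, the leading coefficient vanishes, and T(x) = 3x² + 8x - 5.
Then T(-1) = -10.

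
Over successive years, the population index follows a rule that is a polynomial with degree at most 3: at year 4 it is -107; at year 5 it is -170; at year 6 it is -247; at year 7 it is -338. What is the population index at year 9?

-562

Write the value at x as g(x).
First differences: -63, -77, -91. Second differences: -14, -14.
Level-2 differences are constant, so g has degree 2.
Fitting a degree-2 polynomial gives g(x) = -7x² + 5.
Then g(9) = -562.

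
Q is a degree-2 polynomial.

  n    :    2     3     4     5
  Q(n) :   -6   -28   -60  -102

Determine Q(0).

8

First differences: -22, -32, -42. Second differences: -10, -10.
Level-2 differences are constant, so Q has degree 2.
Fitting a degree-2 polynomial gives Q(n) = -5n² + 3n + 8.
Then Q(0) = 8.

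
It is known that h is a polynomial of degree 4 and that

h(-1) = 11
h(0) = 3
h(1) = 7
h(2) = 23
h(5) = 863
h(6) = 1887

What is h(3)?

99

Write h(n) = an^4 + bn³ + cn² + dn + e; the 6 given values yield a linear system in the 5 coefficients.
Solving, h(n) = 2n^4 - 4n³ + 4n² + 2n + 3.
Then h(3) = 99.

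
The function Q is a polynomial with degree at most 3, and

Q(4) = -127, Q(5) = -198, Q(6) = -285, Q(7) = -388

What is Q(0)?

-3

First differences: -71, -87, -103. Second differences: -16, -16.
Level-2 differences are constant, so Q has degree 2.
Fitting a degree-2 polynomial gives Q(m) = -8m² + m - 3.
The constant term is Q(0) = -3.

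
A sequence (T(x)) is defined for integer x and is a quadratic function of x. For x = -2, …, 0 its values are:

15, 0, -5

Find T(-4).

Write T(x) = ax² + bx + c; the 3 given values yield a linear system in the 3 coefficients.
Solving, T(x) = 5x² - 5.
Then T(-4) = 75.

75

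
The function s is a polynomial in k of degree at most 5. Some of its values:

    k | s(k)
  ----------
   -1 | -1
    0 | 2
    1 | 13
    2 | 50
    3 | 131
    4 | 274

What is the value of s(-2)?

First differences: 3, 11, 37, 81, 143. Second differences: 8, 26, 44, 62. Third differences: 18, 18, 18.
Level-3 differences are constant, so s has degree 3.
Fitting a degree-3 polynomial gives s(k) = 3k³ + 4k² + 4k + 2.
Then s(-2) = -14.

-14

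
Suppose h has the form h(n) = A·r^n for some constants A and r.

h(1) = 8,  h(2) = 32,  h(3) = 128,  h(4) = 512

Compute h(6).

8192

Consecutive ratio: 32/8 = 4, and 128/32 = 4, so r = 4.
Then A·4^1 = 8 gives A = 2, and h(n) = 2·4^n.
h(6) = 2·4^6 = 8192.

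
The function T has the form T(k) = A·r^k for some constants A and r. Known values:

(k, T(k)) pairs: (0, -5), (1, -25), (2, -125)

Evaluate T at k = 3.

-625

Consecutive ratio: -25/(-5) = 5, and -125/(-25) = 5, so r = 5.
Then A·5^0 = -5 gives A = -5, and T(k) = -5·5^k.
T(3) = -5·5^3 = -625.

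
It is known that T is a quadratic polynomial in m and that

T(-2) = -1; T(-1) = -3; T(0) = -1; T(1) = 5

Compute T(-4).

First differences: -2, 2, 6. Second differences: 4, 4.
Level-2 differences are constant, so T has degree 2.
Fitting a degree-2 polynomial gives T(m) = 2m² + 4m - 1.
Then T(-4) = 15.

15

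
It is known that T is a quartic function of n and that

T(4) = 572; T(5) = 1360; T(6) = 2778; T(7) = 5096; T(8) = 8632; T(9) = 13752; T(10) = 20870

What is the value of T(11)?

First differences: 788, 1418, 2318, 3536, 5120, 7118. Second differences: 630, 900, 1218, 1584, 1998. Third differences: 270, 318, 366, 414. Fourth differences: 48, 48, 48.
Level-4 differences are constant, so T has degree 4.
Fitting a degree-4 polynomial gives T(n) = 2n^4 + n³ - 2n² + 7n.
Then T(11) = 30448.

30448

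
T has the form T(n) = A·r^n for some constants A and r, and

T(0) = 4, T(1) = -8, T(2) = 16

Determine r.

-2

Consecutive ratio: -8/4 = -2, and 16/(-8) = -2, so r = -2.
Then A·(-2)^0 = 4 gives A = 4, and T(n) = 4·(-2)^n.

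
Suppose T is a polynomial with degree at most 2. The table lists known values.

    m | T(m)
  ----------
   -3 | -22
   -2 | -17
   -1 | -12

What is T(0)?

Write T(m) = am² + bm + c; the 3 given values yield a linear system in the 3 coefficients.
Solving, the leading coefficient vanishes, and T(m) = 5m - 7.
The constant term is T(0) = -7.

-7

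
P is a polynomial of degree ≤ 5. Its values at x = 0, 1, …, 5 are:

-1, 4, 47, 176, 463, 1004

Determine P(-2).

First differences: 5, 43, 129, 287, 541. Second differences: 38, 86, 158, 254. Third differences: 48, 72, 96. Fourth differences: 24, 24.
Level-4 differences are constant, so P has degree 4.
Fitting a degree-4 polynomial gives P(x) = x^4 + 2x³ + 6x² - 4x - 1.
Then P(-2) = 31.

31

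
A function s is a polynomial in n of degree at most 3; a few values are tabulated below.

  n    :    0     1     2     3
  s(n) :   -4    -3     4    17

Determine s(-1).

Write s(n) = an³ + bn² + cn + d; the 4 given values yield a linear system in the 4 coefficients.
Solving, the leading coefficient vanishes, and s(n) = 3n² - 2n - 4.
Then s(-1) = 1.

1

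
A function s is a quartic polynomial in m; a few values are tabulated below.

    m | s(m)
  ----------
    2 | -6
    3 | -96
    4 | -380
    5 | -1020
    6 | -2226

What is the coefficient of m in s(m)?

1

Write s(m) = am^4 + bm³ + cm² + dm + e; the 5 given values yield a linear system in the 5 coefficients.
Solving, s(m) = -2m^4 + m³ + 4m² + m.
The coefficient of m is 1.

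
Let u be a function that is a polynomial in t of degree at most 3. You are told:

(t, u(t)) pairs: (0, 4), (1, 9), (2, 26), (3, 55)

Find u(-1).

First differences: 5, 17, 29. Second differences: 12, 12.
Level-2 differences are constant, so u has degree 2.
Fitting a degree-2 polynomial gives u(t) = 6t² - t + 4.
Then u(-1) = 11.

11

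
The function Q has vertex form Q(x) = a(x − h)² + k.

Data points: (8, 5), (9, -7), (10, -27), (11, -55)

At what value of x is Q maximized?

First differences -12, -20, -28; second difference -8 = 2a, so a = -4.
Expanding, the x-coefficient is −2ah = 8h; matching it to the data gives h = 7, and then k = 9.
So Q(x) = -4(x − 7)² + 9.
Hence h = 7.

7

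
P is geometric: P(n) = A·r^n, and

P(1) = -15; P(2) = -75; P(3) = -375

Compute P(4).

Consecutive ratio: -75/(-15) = 5, and -375/(-75) = 5, so r = 5.
Then A·5^1 = -15 gives A = -3, and P(n) = -3·5^n.
P(4) = -3·5^4 = -1875.

-1875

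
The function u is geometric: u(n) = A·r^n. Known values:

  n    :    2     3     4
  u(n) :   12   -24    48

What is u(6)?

192

Consecutive ratio: -24/12 = -2, and 48/(-24) = -2, so r = -2.
Then A·(-2)^2 = 12 gives A = 3, and u(n) = 3·(-2)^n.
u(6) = 3·(-2)^6 = 192.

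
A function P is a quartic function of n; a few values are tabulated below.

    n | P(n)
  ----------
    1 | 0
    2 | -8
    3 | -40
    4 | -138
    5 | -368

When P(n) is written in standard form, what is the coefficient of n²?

Write P(n) = an^4 + bn³ + cn² + dn + e; the 5 given values yield a linear system in the 5 coefficients.
Solving, P(n) = -n^4 + 3n³ - 5n² + n + 2.
The coefficient of n² is -5.

-5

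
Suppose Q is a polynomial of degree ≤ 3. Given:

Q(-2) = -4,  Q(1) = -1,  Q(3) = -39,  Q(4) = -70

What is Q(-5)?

Write Q(k) = ak³ + bk² + ck + d; the 4 given values yield a linear system in the 4 coefficients.
Solving, the leading coefficient vanishes, and Q(k) = -4k² - 3k + 6.
Then Q(-5) = -79.

-79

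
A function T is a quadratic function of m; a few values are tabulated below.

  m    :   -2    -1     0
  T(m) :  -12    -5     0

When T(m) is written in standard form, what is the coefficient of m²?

-1

Write T(m) = am² + bm + c; the 3 given values yield a linear system in the 3 coefficients.
Solving, T(m) = -m² + 4m.
The coefficient of m² is -1.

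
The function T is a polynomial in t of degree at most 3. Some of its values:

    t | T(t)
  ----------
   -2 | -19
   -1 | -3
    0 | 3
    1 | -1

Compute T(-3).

First differences: 16, 6, -4. Second differences: -10, -10.
Level-2 differences are constant, so T has degree 2.
Fitting a degree-2 polynomial gives T(t) = -5t² + t + 3.
Then T(-3) = -45.

-45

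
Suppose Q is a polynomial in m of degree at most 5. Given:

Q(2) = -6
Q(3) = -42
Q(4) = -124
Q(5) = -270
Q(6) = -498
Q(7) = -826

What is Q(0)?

0

First differences: -36, -82, -146, -228, -328. Second differences: -46, -64, -82, -100. Third differences: -18, -18, -18.
Level-3 differences are constant, so Q has degree 3.
Fitting a degree-3 polynomial gives Q(m) = -3m³ + 4m² + m.
The constant term is Q(0) = 0.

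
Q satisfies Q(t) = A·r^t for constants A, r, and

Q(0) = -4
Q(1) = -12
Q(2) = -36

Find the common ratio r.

3

Consecutive ratio: -12/(-4) = 3, and -36/(-12) = 3, so r = 3.
Then A·3^0 = -4 gives A = -4, and Q(t) = -4·3^t.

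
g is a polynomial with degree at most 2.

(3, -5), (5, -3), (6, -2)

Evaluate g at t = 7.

Write g(t) = at² + bt + c; the 3 given values yield a linear system in the 3 coefficients.
Solving, the leading coefficient vanishes, and g(t) = t - 8.
Then g(7) = -1.

-1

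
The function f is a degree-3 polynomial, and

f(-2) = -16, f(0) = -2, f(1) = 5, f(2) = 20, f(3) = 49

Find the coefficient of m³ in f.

1

Write f(m) = am³ + bm² + cm + d; the 5 given values yield a linear system in the 4 coefficients.
Solving, f(m) = m³ + m² + 5m - 2.
The coefficient of m³ is 1.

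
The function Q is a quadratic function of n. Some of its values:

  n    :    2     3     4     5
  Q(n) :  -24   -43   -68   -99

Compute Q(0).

-4

First differences: -19, -25, -31. Second differences: -6, -6.
Level-2 differences are constant, so Q has degree 2.
Fitting a degree-2 polynomial gives Q(n) = -3n² - 4n - 4.
Then Q(0) = -4.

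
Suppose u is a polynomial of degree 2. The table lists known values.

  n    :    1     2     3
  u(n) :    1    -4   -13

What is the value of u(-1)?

-1

Write u(n) = an² + bn + c; the 3 given values yield a linear system in the 3 coefficients.
Solving, u(n) = -2n² + n + 2.
Then u(-1) = -1.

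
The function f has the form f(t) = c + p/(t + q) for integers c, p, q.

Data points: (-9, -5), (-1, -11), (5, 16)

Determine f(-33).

(f(t) − c)(t + q) = p for each data point; the three points give a linear system in c and q, then p follows.
Solving: c = -2, q = -3, p = 36, so f(t) = -2 + 36/(t − 3).
Then f(-33) = -2 + 36/(-36) = -3.

-3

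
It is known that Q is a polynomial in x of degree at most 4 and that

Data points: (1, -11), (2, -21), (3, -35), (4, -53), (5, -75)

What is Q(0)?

Write Q(x) = ax^4 + bx³ + cx² + dx + e; the 5 given values yield a linear system in the 5 coefficients.
Solving, the top 2 coefficients vanish, and Q(x) = -2x² - 4x - 5.
Then Q(0) = -5.

-5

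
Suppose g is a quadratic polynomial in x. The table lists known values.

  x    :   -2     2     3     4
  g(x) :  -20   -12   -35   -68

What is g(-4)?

Write g(x) = ax² + bx + c; the 4 given values yield a linear system in the 3 coefficients.
Solving, g(x) = -5x² + 2x + 4.
Then g(-4) = -84.

-84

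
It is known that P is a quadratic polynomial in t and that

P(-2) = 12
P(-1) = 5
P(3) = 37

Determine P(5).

89

Write P(t) = at² + bt + c; the 3 given values yield a linear system in the 3 coefficients.
Solving, P(t) = 3t² + 2t + 4.
Then P(5) = 89.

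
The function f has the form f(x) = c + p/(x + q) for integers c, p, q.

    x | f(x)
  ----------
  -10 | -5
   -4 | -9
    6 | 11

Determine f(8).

(f(x) − c)(x + q) = p for each data point; the three points give a linear system in c and q, then p follows.
Solving: c = -1, q = -2, p = 48, so f(x) = -1 + 48/(x − 2).
Then f(8) = -1 + 48/6 = 7.

7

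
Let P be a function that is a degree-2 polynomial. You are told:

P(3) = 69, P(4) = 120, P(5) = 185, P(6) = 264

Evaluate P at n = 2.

32

Write P(n) = an² + bn + c; the 4 given values yield a linear system in the 3 coefficients.
Solving, P(n) = 7n² + 2n.
Then P(2) = 32.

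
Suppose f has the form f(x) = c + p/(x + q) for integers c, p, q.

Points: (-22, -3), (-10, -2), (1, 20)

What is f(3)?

(f(x) − c)(x + q) = p for each data point; the three points give a linear system in c and q, then p follows.
Solving: c = -4, q = -2, p = -24, so f(x) = -4 − 24/(x − 2).
Then f(3) = -4 − 24/1 = -28.

-28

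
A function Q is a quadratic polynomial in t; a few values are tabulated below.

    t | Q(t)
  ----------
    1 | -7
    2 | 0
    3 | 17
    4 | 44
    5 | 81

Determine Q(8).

First differences: 7, 17, 27, 37. Second differences: 10, 10, 10.
Level-2 differences are constant, so Q has degree 2.
Fitting a degree-2 polynomial gives Q(t) = 5t² - 8t - 4.
Then Q(8) = 252.

252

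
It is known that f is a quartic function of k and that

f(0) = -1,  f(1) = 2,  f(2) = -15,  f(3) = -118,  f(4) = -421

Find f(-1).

-6

Write f(k) = ak^4 + bk³ + ck² + dk + e; the 5 given values yield a linear system in the 5 coefficients.
Solving, f(k) = -2k^4 + k³ + k² + 3k - 1.
Then f(-1) = -6.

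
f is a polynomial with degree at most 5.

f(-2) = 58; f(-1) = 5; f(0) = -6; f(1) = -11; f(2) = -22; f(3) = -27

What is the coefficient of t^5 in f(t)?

0

First differences: -53, -11, -5, -11, -5. Second differences: 42, 6, -6, 6. Third differences: -36, -12, 12. Fourth differences: 24, 24.
Level-4 differences are constant, so f has degree 4.
Fitting a degree-4 polynomial gives f(t) = t^4 - 4t³ + 2t² - 4t - 6.
The coefficient of t^5 is 0.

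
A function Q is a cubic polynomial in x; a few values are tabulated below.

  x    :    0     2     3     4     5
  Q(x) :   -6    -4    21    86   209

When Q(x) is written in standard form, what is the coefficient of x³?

3

Write Q(x) = ax³ + bx² + cx + d; the 5 given values yield a linear system in the 4 coefficients.
Solving, Q(x) = 3x³ - 7x² + 3x - 6.
The coefficient of x³ is 3.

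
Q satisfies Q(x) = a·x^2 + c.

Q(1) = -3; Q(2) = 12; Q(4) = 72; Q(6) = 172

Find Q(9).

397

From Q(1) = -3 and Q(2) = 12: 1a + c = -3 and 4a + c = 12.
Subtracting: 3a = 15, so a = 5; then c = -3 − 5·1 = -8.
So Q(x) = 5x² − 8, and Q(9) = 397.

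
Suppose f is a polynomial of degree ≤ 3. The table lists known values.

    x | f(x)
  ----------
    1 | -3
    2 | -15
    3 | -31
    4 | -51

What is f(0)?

First differences: -12, -16, -20. Second differences: -4, -4.
Level-2 differences are constant, so f has degree 2.
Fitting a degree-2 polynomial gives f(x) = -2x² - 6x + 5.
The constant term is f(0) = 5.

5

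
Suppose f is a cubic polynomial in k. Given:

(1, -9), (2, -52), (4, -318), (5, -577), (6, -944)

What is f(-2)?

Write f(k) = ak³ + bk² + ck + d; the 5 given values yield a linear system in the 4 coefficients.
Solving, f(k) = -3k³ - 9k² + 5k - 2.
Then f(-2) = -24.

-24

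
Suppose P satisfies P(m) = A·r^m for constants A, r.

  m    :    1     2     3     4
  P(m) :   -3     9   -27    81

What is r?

Consecutive ratio: 9/(-3) = -3, and -27/9 = -3, so r = -3.
Then A·(-3)^1 = -3 gives A = 1, and P(m) = 1·(-3)^m.

-3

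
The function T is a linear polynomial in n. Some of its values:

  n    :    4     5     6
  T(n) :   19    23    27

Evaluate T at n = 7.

First differences: 4, 4.
Level-1 differences are constant, so T has degree 1.
Fitting a degree-1 polynomial gives T(n) = 4n + 3.
Then T(7) = 31.

31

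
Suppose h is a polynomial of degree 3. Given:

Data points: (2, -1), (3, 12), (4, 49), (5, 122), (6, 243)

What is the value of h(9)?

First differences: 13, 37, 73, 121. Second differences: 24, 36, 48. Third differences: 12, 12.
Level-3 differences are constant, so h has degree 3.
Fitting a degree-3 polynomial gives h(m) = 2m³ - 6m² + 5m - 3.
Then h(9) = 1014.

1014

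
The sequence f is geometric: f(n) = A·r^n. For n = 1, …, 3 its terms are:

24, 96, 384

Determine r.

4

Consecutive ratio: 96/24 = 4, and 384/96 = 4, so r = 4.
Then A·4^1 = 24 gives A = 6, and f(n) = 6·4^n.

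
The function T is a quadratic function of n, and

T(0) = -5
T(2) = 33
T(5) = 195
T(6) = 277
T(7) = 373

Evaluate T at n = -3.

Write T(n) = an² + bn + c; the 5 given values yield a linear system in the 3 coefficients.
Solving, T(n) = 7n² + 5n - 5.
Then T(-3) = 43.

43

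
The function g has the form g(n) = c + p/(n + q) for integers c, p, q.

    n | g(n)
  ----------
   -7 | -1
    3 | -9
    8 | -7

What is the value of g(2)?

-10

(g(n) − c)(n + q) = p for each data point; the three points give a linear system in c and q, then p follows.
Solving: c = -5, q = 2, p = -20, so g(n) = -5 − 20/(n + 2).
Then g(2) = -5 − 20/4 = -10.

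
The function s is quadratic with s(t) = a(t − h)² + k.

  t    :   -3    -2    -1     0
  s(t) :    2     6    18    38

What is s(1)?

66

First differences 4, 12, 20; second difference 8 = 2a, so a = 4.
Expanding, the t-coefficient is −2ah = -8h; matching it to the data gives h = -3, and then k = 2.
So s(t) = 4(t + 3)² + 2.
s(1) = 4·4² + 2 = 66.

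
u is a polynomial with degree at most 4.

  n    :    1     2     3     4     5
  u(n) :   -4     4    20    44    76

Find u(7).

164

First differences: 8, 16, 24, 32. Second differences: 8, 8, 8.
Level-2 differences are constant, so u has degree 2.
Fitting a degree-2 polynomial gives u(n) = 4n² - 4n - 4.
Then u(7) = 164.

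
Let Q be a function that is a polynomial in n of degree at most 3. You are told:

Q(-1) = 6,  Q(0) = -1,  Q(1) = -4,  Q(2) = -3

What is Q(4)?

11

First differences: -7, -3, 1. Second differences: 4, 4.
Level-2 differences are constant, so Q has degree 2.
Fitting a degree-2 polynomial gives Q(n) = 2n² - 5n - 1.
Then Q(4) = 11.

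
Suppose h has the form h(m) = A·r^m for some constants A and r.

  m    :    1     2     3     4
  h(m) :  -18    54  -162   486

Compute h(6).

Consecutive ratio: 54/(-18) = -3, and -162/54 = -3, so r = -3.
Then A·(-3)^1 = -18 gives A = 6, and h(m) = 6·(-3)^m.
h(6) = 6·(-3)^6 = 4374.

4374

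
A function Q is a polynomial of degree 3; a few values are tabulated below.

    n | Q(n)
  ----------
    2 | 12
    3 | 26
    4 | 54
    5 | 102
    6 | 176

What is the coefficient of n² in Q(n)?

-2

First differences: 14, 28, 48, 74. Second differences: 14, 20, 26. Third differences: 6, 6.
Level-3 differences are constant, so Q has degree 3.
Fitting a degree-3 polynomial gives Q(n) = n³ - 2n² + 5n + 2.
The coefficient of n² is -2.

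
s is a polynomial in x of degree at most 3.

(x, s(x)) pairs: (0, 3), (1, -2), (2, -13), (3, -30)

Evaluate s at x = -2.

-5

First differences: -5, -11, -17. Second differences: -6, -6.
Level-2 differences are constant, so s has degree 2.
Fitting a degree-2 polynomial gives s(x) = -3x² - 2x + 3.
Then s(-2) = -5.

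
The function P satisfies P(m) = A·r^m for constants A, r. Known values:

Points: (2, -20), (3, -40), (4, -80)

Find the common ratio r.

Consecutive ratio: -40/(-20) = 2, and -80/(-40) = 2, so r = 2.
Then A·2^2 = -20 gives A = -5, and P(m) = -5·2^m.

2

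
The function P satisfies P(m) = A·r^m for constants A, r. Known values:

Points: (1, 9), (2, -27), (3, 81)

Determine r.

Consecutive ratio: -27/9 = -3, and 81/(-27) = -3, so r = -3.
Then A·(-3)^1 = 9 gives A = -3, and P(m) = -3·(-3)^m.

-3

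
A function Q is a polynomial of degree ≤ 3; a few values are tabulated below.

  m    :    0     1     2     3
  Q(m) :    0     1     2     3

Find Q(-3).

First differences: 1, 1, 1.
Level-1 differences are constant, so Q has degree 1.
Fitting a degree-1 polynomial gives Q(m) = m.
Then Q(-3) = -3.

-3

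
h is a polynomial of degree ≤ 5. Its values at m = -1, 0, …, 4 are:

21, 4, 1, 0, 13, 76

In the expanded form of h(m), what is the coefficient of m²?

Write h(m) = am^5 + bm^4 + cm³ + dm² + em + p; the 6 given values yield a linear system in the 6 coefficients.
Solving, the leading coefficient vanishes, and h(m) = m^4 - 4m³ + 6m² - 6m + 4.
The coefficient of m² is 6.

6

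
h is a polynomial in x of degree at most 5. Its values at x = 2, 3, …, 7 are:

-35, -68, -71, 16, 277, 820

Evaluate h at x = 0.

1

First differences: -33, -3, 87, 261, 543. Second differences: 30, 90, 174, 282. Third differences: 60, 84, 108. Fourth differences: 24, 24.
Level-4 differences are constant, so h has degree 4.
Fitting a degree-4 polynomial gives h(x) = x^4 - 4x³ - 4x² - 2x + 1.
Then h(0) = 1.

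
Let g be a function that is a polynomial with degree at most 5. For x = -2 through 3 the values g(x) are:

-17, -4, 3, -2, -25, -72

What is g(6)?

-417

First differences: 13, 7, -5, -23, -47. Second differences: -6, -12, -18, -24. Third differences: -6, -6, -6.
Level-3 differences are constant, so g has degree 3.
Fitting a degree-3 polynomial gives g(x) = -x³ - 6x² + 2x + 3.
Then g(6) = -417.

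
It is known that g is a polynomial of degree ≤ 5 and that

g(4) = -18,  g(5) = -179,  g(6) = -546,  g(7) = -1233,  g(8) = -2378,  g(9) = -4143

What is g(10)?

First differences: -161, -367, -687, -1145, -1765. Second differences: -206, -320, -458, -620. Third differences: -114, -138, -162. Fourth differences: -24, -24.
Level-4 differences are constant, so g has degree 4.
Fitting a degree-4 polynomial gives g(k) = -k^4 + 3k³ + 3k² - 2k + 6.
Then g(10) = -6714.

-6714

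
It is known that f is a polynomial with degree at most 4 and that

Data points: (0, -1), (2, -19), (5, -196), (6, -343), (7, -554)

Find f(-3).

Write f(k) = ak^4 + bk³ + ck² + dk + e; the 5 given values yield a linear system in the 5 coefficients.
Solving, the leading coefficient vanishes, and f(k) = -2k³ + 4k² - 9k - 1.
Then f(-3) = 116.

116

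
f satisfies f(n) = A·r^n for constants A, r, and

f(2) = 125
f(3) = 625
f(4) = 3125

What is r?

5

Consecutive ratio: 625/125 = 5, and 3125/625 = 5, so r = 5.
Then A·5^2 = 125 gives A = 5, and f(n) = 5·5^n.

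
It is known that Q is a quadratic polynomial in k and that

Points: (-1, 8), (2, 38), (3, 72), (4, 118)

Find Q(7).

328

Write Q(k) = ak² + bk + c; the 4 given values yield a linear system in the 3 coefficients.
Solving, Q(k) = 6k² + 4k + 6.
Then Q(7) = 328.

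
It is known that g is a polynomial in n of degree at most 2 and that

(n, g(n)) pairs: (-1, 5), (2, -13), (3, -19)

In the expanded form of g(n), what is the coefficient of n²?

Write g(n) = an² + bn + c; the 3 given values yield a linear system in the 3 coefficients.
Solving, the leading coefficient vanishes, and g(n) = -6n - 1.
The coefficient of n² is 0.

0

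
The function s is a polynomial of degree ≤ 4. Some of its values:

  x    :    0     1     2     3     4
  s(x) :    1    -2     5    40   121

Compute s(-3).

First differences: -3, 7, 35, 81. Second differences: 10, 28, 46. Third differences: 18, 18.
Level-3 differences are constant, so s has degree 3.
Fitting a degree-3 polynomial gives s(x) = 3x³ - 4x² - 2x + 1.
Then s(-3) = -110.

-110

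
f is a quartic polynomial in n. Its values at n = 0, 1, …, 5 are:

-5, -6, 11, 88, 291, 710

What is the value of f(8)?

First differences: -1, 17, 77, 203, 419. Second differences: 18, 60, 126, 216. Third differences: 42, 66, 90. Fourth differences: 24, 24.
Level-4 differences are constant, so f has degree 4.
Fitting a degree-4 polynomial gives f(n) = n^4 + n³ - n² - 2n - 5.
Then f(8) = 4523.

4523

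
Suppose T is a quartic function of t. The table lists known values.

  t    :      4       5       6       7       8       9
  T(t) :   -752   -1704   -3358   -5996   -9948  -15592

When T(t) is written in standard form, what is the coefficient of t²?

-4

First differences: -952, -1654, -2638, -3952, -5644. Second differences: -702, -984, -1314, -1692. Third differences: -282, -330, -378. Fourth differences: -48, -48.
Level-4 differences are constant, so T has degree 4.
Fitting a degree-4 polynomial gives T(t) = -2t^4 - 3t³ - 4t² + 5t - 4.
The coefficient of t² is -4.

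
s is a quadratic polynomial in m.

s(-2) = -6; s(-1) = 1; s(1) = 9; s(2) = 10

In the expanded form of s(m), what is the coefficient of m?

4

Write s(m) = am² + bm + c; the 4 given values yield a linear system in the 3 coefficients.
Solving, s(m) = -m² + 4m + 6.
The coefficient of m is 4.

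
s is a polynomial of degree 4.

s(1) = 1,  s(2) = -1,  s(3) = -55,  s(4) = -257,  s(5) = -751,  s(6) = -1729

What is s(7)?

-3431

Write s(n) = an^4 + bn³ + cn² + dn + e; the 6 given values yield a linear system in the 5 coefficients.
Solving, s(n) = -2n^4 + 4n³ - 1.
Then s(7) = -3431.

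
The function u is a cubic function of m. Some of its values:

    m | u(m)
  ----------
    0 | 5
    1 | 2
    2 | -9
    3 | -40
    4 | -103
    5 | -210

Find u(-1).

Write u(m) = am³ + bm² + cm + d; the 6 given values yield a linear system in the 4 coefficients.
Solving, u(m) = -2m³ + 2m² - 3m + 5.
Then u(-1) = 12.

12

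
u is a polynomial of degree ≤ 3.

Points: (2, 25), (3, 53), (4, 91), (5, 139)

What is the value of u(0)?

Write u(k) = ak³ + bk² + ck + d; the 4 given values yield a linear system in the 4 coefficients.
Solving, the leading coefficient vanishes, and u(k) = 5k² + 3k - 1.
Then u(0) = -1.

-1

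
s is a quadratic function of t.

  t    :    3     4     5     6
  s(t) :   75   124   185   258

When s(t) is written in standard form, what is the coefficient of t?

7

First differences: 49, 61, 73. Second differences: 12, 12.
Level-2 differences are constant, so s has degree 2.
Fitting a degree-2 polynomial gives s(t) = 6t² + 7t.
The coefficient of t is 7.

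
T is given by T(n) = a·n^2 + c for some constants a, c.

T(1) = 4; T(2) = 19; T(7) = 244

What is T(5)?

From T(1) = 4 and T(2) = 19: 1a + c = 4 and 4a + c = 19.
Subtracting: 3a = 15, so a = 5; then c = 4 − 5·1 = -1.
So T(n) = 5n² − 1, and T(5) = 124.

124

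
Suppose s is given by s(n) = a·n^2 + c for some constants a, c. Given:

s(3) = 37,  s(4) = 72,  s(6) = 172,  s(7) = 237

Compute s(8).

From s(3) = 37 and s(4) = 72: 9a + c = 37 and 16a + c = 72.
Subtracting: 7a = 35, so a = 5; then c = 37 − 5·9 = -8.
So s(n) = 5n² − 8, and s(8) = 312.

312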